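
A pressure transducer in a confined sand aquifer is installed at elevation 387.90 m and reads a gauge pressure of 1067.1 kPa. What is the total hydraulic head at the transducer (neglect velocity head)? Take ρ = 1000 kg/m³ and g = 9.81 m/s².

ψ = P/(ρg) = 1067.1×1000 / (1000 × 9.81) = 108.78 m.
h = z + ψ = 387.90 + 108.78 = 496.68 m.

h ≈ 496.68 m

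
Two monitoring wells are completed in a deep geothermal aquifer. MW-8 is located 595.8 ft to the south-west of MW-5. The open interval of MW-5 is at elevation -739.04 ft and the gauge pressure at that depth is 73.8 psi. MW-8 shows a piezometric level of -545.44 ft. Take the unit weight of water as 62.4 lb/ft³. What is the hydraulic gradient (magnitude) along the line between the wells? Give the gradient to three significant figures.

Pressure head at MW-5: ψ = 144·P/γ = 144 × 73.8 / 62.4 = 170.31 ft.
Total head at MW-5: h = z + ψ = -739.04 + 170.31 = -568.73 ft.
Total head at MW-8: h = -545.44 ft (water level in the piezometer is the total head).
Head difference: h(MW-5) − h(MW-8) = -568.73 − (-545.44) = -23.29 ft.
Hydraulic gradient: i = |Δh| / L = 23.29 / 595.8 = 0.0391.

i ≈ 0.0391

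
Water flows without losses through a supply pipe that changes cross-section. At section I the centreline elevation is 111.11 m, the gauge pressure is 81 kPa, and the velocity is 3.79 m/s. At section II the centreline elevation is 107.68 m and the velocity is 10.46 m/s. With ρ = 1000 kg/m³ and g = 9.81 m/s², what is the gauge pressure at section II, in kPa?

P₂ ≈ 67.1 kPa

Pressure head at I: ψ₁ = P₁/(ρg) = 81×1000 / (1000 × 9.81) = 8.26 m.
Velocity heads: v₁²/2g = 3.79²/19.62 = 0.732 m; v₂²/2g = 10.46²/19.62 = 5.577 m.
Total head H = z₁ + ψ₁ + v₁²/2g = 111.11 + 8.26 + 0.732 = 120.10 m.
ψ₂ = H − z₂ − v₂²/2g = 120.10 − 107.68 − 5.577 = 6.84 m.
P₂ = ρgψ₂ = 1000 × 9.81 × 6.84 ≈ 67.1 kPa.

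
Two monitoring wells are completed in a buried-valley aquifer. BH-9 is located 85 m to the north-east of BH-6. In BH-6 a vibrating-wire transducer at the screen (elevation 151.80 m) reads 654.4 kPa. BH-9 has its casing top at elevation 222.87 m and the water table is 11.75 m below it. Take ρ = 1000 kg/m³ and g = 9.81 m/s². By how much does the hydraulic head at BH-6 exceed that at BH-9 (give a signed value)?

Pressure head at BH-6: ψ = P/(ρg) = 654.4×1000 / (1000 × 9.81) = 66.71 m.
Total head at BH-6: h = z + ψ = 151.80 + 66.71 = 218.51 m.
Total head at BH-9: h = 222.87 − 11.75 = 211.12 m.
Head difference: h(BH-6) − h(BH-9) = 218.51 − 211.12 = 7.39 m.

Δh ≈ 7.39 m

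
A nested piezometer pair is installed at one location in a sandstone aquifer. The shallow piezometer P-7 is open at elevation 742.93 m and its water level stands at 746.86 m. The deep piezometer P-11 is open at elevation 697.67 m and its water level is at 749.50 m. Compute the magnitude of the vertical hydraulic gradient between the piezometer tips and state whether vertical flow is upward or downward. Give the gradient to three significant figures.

Total head at P-7: h = 746.86 m (water level in the standpipe).
Total head at P-11: h = 749.50 m.
Δh = h(P-7) − h(P-11) = 746.86 − 749.50 = -2.64 m.
Vertical separation Δz = 742.93 − 697.67 = 45.26 m.
|i_v| = |Δh| / Δz = 2.64 / 45.26 = 0.0583.
Head is higher in the deep piezometer, so vertical flow is upward (discharge condition).

|i_v| ≈ 0.0583; vertical flow is upward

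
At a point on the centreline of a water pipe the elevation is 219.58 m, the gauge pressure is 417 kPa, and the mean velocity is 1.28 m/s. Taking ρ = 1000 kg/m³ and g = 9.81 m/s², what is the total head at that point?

h ≈ 262.17 m

Pressure head ψ = P/(ρg) = 417×1000 / (1000 × 9.81) = 42.51 m.
Velocity head = v²/(2g) = 1.28² / (2 × 9.81) = 0.084 m.
h = z + ψ + v²/(2g) = 219.58 + 42.51 + 0.084 = 262.17 m.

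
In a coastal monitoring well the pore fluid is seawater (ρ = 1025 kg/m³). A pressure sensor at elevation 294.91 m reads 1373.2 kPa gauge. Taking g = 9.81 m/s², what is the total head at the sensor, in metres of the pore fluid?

h ≈ 431.48 m

ψ = P/(ρg) = 1373.2×1000 / (1025 × 9.81) = 136.57 m.
h = z + ψ = 294.91 + 136.57 = 431.48 m.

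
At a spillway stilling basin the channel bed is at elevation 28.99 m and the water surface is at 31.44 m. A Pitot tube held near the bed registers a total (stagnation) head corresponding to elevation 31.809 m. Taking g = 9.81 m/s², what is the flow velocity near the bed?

v ≈ 2.69 m/s

Near the bed, under hydrostatic conditions, the piezometric head (z + ψ) equals the free-surface elevation, 31.44 m.
Velocity head = total − piezometric = 31.809 − 31.44 = 0.369 m.
v = √(2g·h_v) = √(2 × 9.81 × 0.369) = 2.69 m/s.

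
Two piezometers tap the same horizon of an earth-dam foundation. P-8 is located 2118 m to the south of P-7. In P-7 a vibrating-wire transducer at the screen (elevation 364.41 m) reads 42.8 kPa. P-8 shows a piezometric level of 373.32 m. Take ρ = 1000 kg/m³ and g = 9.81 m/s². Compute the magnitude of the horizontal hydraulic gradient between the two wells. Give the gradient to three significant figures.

i ≈ 0.00215

Pressure head at P-7: ψ = P/(ρg) = 42.8×1000 / (1000 × 9.81) = 4.36 m.
Total head at P-7: h = z + ψ = 364.41 + 4.36 = 368.77 m.
Total head at P-8: h = 373.32 m (water level in the piezometer is the total head).
Head difference: h(P-7) − h(P-8) = 368.77 − 373.32 = -4.55 m.
Hydraulic gradient: i = |Δh| / L = 4.55 / 2118 = 0.00215.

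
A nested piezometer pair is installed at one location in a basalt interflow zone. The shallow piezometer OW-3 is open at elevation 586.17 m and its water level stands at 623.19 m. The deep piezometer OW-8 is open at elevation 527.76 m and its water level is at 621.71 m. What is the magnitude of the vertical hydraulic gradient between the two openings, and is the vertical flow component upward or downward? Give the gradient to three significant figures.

|i_v| ≈ 0.0253; vertical flow is downward

Total head at OW-3: h = 623.19 m (water level in the standpipe).
Total head at OW-8: h = 621.71 m.
Δh = h(OW-3) − h(OW-8) = 623.19 − 621.71 = 1.48 m.
Vertical separation Δz = 586.17 − 527.76 = 58.41 m.
|i_v| = |Δh| / Δz = 1.48 / 58.41 = 0.0253.
Head is higher in the shallow piezometer, so vertical flow is downward (recharge condition).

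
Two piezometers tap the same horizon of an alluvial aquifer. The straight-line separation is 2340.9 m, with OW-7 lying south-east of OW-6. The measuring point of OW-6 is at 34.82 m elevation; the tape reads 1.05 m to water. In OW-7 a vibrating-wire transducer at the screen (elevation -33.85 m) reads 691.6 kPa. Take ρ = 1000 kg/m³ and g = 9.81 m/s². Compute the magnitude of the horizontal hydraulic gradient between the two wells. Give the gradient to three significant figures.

Total head at OW-6: h = 34.82 − 1.05 = 33.77 m.
Pressure head at OW-7: ψ = P/(ρg) = 691.6×1000 / (1000 × 9.81) = 70.50 m.
Total head at OW-7: h = z + ψ = -33.85 + 70.50 = 36.65 m.
Head difference: h(OW-6) − h(OW-7) = 33.77 − 36.65 = -2.88 m.
Hydraulic gradient: i = |Δh| / L = 2.88 / 2340.9 = 0.00123.

i ≈ 0.00123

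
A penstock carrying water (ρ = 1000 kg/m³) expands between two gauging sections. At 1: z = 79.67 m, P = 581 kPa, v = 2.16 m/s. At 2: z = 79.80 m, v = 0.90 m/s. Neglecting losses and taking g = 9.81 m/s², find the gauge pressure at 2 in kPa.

P₂ ≈ 582 kPa

Pressure head at 1: ψ₁ = P₁/(ρg) = 581×1000 / (1000 × 9.81) = 59.23 m.
Velocity heads: v₁²/2g = 2.16²/19.62 = 0.238 m; v₂²/2g = 0.90²/19.62 = 0.041 m.
Total head H = z₁ + ψ₁ + v₁²/2g = 79.67 + 59.23 + 0.238 = 139.14 m.
ψ₂ = H − z₂ − v₂²/2g = 139.14 − 79.80 − 0.041 = 59.30 m.
P₂ = ρgψ₂ = 1000 × 9.81 × 59.30 ≈ 582 kPa.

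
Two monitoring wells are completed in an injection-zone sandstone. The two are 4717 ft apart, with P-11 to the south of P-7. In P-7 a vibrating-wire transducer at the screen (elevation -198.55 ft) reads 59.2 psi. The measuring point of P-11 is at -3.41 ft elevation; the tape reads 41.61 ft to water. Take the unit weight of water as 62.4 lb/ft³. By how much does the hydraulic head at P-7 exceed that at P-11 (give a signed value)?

Pressure head at P-7: ψ = 144·P/γ = 144 × 59.2 / 62.4 = 136.62 ft.
Total head at P-7: h = z + ψ = -198.55 + 136.62 = -61.93 ft.
Total head at P-11: h = -3.41 − 41.61 = -45.02 ft.
Head difference: h(P-7) − h(P-11) = -61.93 − (-45.02) = -16.91 ft.

Δh ≈ -16.91 ft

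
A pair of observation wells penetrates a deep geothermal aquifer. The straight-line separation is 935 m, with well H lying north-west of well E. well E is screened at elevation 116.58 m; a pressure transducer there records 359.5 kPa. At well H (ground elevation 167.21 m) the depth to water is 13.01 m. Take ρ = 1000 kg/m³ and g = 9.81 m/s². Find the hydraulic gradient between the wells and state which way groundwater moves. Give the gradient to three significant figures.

Pressure head at well E: ψ = P/(ρg) = 359.5×1000 / (1000 × 9.81) = 36.65 m.
Total head at well E: h = z + ψ = 116.58 + 36.65 = 153.23 m.
Total head at well H: h = 167.21 − 13.01 = 154.20 m.
Head difference: h(well E) − h(well H) = 153.23 − 154.20 = -0.97 m.
Hydraulic gradient: i = |Δh| / L = 0.97 / 935 = 0.00104.
Flow is from higher to lower head: from well H toward well E, i.e. toward the south-east.

i ≈ 0.00104; groundwater flows toward the south-east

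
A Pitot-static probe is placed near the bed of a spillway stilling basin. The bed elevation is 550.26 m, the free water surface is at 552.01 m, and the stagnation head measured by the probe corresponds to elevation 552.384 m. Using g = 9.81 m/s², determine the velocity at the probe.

Near the bed, under hydrostatic conditions, the piezometric head (z + ψ) equals the free-surface elevation, 552.01 m.
Velocity head = total − piezometric = 552.384 − 552.01 = 0.374 m.
v = √(2g·h_v) = √(2 × 9.81 × 0.374) = 2.71 m/s.

v ≈ 2.71 m/s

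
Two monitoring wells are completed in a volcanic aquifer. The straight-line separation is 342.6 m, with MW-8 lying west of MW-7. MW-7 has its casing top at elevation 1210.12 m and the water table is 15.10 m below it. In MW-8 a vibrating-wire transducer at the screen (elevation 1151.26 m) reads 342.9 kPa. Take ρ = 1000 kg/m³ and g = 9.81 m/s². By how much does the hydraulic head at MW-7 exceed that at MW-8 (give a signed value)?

Total head at MW-7: h = 1210.12 − 15.10 = 1195.02 m.
Pressure head at MW-8: ψ = P/(ρg) = 342.9×1000 / (1000 × 9.81) = 34.95 m.
Total head at MW-8: h = z + ψ = 1151.26 + 34.95 = 1186.21 m.
Head difference: h(MW-7) − h(MW-8) = 1195.02 − 1186.21 = 8.81 m.

Δh ≈ 8.81 m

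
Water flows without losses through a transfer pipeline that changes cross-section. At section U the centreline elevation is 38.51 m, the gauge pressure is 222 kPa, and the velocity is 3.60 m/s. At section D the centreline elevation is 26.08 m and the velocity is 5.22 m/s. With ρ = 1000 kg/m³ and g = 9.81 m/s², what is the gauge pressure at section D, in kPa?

Pressure head at U: ψ₁ = P₁/(ρg) = 222×1000 / (1000 × 9.81) = 22.63 m.
Velocity heads: v₁²/2g = 3.60²/19.62 = 0.661 m; v₂²/2g = 5.22²/19.62 = 1.389 m.
Total head H = z₁ + ψ₁ + v₁²/2g = 38.51 + 22.63 + 0.661 = 61.80 m.
ψ₂ = H − z₂ − v₂²/2g = 61.80 − 26.08 − 1.389 = 34.33 m.
P₂ = ρgψ₂ = 1000 × 9.81 × 34.33 ≈ 337 kPa.

P₂ ≈ 337 kPa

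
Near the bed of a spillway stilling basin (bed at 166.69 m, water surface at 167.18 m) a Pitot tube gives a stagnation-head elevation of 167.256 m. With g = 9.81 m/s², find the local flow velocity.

Near the bed, under hydrostatic conditions, the piezometric head (z + ψ) equals the free-surface elevation, 167.18 m.
Velocity head = total − piezometric = 167.256 − 167.18 = 0.076 m.
v = √(2g·h_v) = √(2 × 9.81 × 0.076) = 1.22 m/s.

v ≈ 1.22 m/s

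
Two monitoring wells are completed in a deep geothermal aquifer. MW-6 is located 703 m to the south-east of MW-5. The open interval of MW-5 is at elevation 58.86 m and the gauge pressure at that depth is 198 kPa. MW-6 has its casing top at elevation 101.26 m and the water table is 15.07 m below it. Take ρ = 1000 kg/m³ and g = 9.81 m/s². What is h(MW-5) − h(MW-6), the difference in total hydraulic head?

Pressure head at MW-5: ψ = P/(ρg) = 198×1000 / (1000 × 9.81) = 20.18 m.
Total head at MW-5: h = z + ψ = 58.86 + 20.18 = 79.04 m.
Total head at MW-6: h = 101.26 − 15.07 = 86.19 m.
Head difference: h(MW-5) − h(MW-6) = 79.04 − 86.19 = -7.15 m.

Δh ≈ -7.15 m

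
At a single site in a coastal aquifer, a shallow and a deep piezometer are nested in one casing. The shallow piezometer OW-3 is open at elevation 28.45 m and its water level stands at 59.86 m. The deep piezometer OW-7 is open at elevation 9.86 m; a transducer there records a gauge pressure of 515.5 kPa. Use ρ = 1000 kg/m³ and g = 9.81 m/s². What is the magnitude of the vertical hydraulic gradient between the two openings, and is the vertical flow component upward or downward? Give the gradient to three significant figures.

|i_v| ≈ 0.137; vertical flow is upward

Total head at OW-3: h = 59.86 m (water level in the standpipe).
Pressure head at OW-7: ψ = P/(ρg) = 515.5×1000 / (1000 × 9.81) = 52.55 m.
Total head at OW-7: h = z + ψ = 9.86 + 52.55 = 62.41 m.
Δh = h(OW-3) − h(OW-7) = 59.86 − 62.41 = -2.55 m.
Vertical separation Δz = 28.45 − 9.86 = 18.59 m.
|i_v| = |Δh| / Δz = 2.55 / 18.59 = 0.137.
Head is higher in the deep piezometer, so vertical flow is upward (discharge condition).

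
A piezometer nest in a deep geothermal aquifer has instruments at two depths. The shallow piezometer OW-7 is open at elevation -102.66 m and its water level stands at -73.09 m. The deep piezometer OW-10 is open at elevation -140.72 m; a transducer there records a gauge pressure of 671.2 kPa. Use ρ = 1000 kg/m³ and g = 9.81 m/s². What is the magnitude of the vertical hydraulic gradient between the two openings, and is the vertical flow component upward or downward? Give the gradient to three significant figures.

|i_v| ≈ 0.0208; vertical flow is upward

Total head at OW-7: h = -73.09 m (water level in the standpipe).
Pressure head at OW-10: ψ = P/(ρg) = 671.2×1000 / (1000 × 9.81) = 68.42 m.
Total head at OW-10: h = z + ψ = -140.72 + 68.42 = -72.30 m.
Δh = h(OW-7) − h(OW-10) = -73.09 − (-72.30) = -0.79 m.
Vertical separation Δz = -102.66 − (-140.72) = 38.06 m.
|i_v| = |Δh| / Δz = 0.79 / 38.06 = 0.0208.
Head is higher in the deep piezometer, so vertical flow is upward (discharge condition).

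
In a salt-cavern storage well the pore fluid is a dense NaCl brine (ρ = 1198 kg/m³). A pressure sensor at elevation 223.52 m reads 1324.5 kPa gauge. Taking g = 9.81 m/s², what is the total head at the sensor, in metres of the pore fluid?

ψ = P/(ρg) = 1324.5×1000 / (1198 × 9.81) = 112.70 m.
h = z + ψ = 223.52 + 112.70 = 336.22 m.

h ≈ 336.22 m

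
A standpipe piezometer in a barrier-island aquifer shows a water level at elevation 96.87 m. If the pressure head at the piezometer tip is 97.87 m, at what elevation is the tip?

z ≈ -1.00 m

z = h − ψ = 96.87 − 97.87 = -1.00 m.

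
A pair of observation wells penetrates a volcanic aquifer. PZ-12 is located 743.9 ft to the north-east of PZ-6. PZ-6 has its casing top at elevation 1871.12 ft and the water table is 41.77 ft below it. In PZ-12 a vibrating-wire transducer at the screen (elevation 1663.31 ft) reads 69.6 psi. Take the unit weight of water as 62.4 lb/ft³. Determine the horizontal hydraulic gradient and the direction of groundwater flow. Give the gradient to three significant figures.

i ≈ 0.00729; groundwater flows toward the north-east

Total head at PZ-6: h = 1871.12 − 41.77 = 1829.35 ft.
Pressure head at PZ-12: ψ = 144·P/γ = 144 × 69.6 / 62.4 = 160.62 ft.
Total head at PZ-12: h = z + ψ = 1663.31 + 160.62 = 1823.93 ft.
Head difference: h(PZ-6) − h(PZ-12) = 1829.35 − 1823.93 = 5.42 ft.
Hydraulic gradient: i = |Δh| / L = 5.42 / 743.9 = 0.00729.
Flow is from higher to lower head: from PZ-6 toward PZ-12, i.e. toward the north-east.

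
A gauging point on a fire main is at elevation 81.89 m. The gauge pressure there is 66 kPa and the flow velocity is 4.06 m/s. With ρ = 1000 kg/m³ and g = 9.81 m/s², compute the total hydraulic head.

Pressure head ψ = P/(ρg) = 66×1000 / (1000 × 9.81) = 6.73 m.
Velocity head = v²/(2g) = 4.06² / (2 × 9.81) = 0.840 m.
h = z + ψ + v²/(2g) = 81.89 + 6.73 + 0.840 = 89.46 m.

h ≈ 89.46 m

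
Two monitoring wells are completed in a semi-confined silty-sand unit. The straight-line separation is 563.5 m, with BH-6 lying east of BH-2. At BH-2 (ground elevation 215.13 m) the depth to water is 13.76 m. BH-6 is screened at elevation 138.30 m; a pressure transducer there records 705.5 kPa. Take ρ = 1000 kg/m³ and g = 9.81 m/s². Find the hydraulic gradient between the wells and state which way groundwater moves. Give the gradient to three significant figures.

i ≈ 0.0157; groundwater flows toward the west

Total head at BH-2: h = 215.13 − 13.76 = 201.37 m.
Pressure head at BH-6: ψ = P/(ρg) = 705.5×1000 / (1000 × 9.81) = 71.92 m.
Total head at BH-6: h = z + ψ = 138.30 + 71.92 = 210.22 m.
Head difference: h(BH-2) − h(BH-6) = 201.37 − 210.22 = -8.85 m.
Hydraulic gradient: i = |Δh| / L = 8.85 / 563.5 = 0.0157.
Flow is from higher to lower head: from BH-6 toward BH-2, i.e. toward the west.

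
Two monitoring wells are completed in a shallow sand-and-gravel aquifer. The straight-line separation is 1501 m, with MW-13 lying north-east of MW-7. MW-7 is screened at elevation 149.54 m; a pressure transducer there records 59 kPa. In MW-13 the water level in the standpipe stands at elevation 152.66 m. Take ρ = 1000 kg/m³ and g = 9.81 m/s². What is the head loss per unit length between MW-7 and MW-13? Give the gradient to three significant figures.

i ≈ 0.00193 m/m

Pressure head at MW-7: ψ = P/(ρg) = 59×1000 / (1000 × 9.81) = 6.01 m.
Total head at MW-7: h = z + ψ = 149.54 + 6.01 = 155.55 m.
Total head at MW-13: h = 152.66 m (water level in the piezometer is the total head).
Head difference: h(MW-7) − h(MW-13) = 155.55 − 152.66 = 2.89 m.
Hydraulic gradient: i = |Δh| / L = 2.89 / 1501 = 0.00193.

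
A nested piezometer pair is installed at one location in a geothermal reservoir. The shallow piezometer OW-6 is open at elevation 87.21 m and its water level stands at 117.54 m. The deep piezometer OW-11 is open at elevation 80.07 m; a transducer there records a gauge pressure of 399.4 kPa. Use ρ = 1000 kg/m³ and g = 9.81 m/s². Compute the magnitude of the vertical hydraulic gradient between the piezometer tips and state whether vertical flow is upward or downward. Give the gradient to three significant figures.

Total head at OW-6: h = 117.54 m (water level in the standpipe).
Pressure head at OW-11: ψ = P/(ρg) = 399.4×1000 / (1000 × 9.81) = 40.71 m.
Total head at OW-11: h = z + ψ = 80.07 + 40.71 = 120.78 m.
Δh = h(OW-6) − h(OW-11) = 117.54 − 120.78 = -3.24 m.
Vertical separation Δz = 87.21 − 80.07 = 7.14 m.
|i_v| = |Δh| / Δz = 3.24 / 7.14 = 0.454.
Head is higher in the deep piezometer, so vertical flow is upward (discharge condition).

|i_v| ≈ 0.454; vertical flow is upward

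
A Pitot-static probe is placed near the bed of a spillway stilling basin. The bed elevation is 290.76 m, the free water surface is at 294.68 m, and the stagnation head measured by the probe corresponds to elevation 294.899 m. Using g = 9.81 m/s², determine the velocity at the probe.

Near the bed, under hydrostatic conditions, the piezometric head (z + ψ) equals the free-surface elevation, 294.68 m.
Velocity head = total − piezometric = 294.899 − 294.68 = 0.219 m.
v = √(2g·h_v) = √(2 × 9.81 × 0.219) = 2.07 m/s.

v ≈ 2.07 m/s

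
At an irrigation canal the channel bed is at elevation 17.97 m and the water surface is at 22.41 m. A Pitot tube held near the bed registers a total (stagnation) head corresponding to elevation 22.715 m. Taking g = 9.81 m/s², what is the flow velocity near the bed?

v ≈ 2.45 m/s

Near the bed, under hydrostatic conditions, the piezometric head (z + ψ) equals the free-surface elevation, 22.41 m.
Velocity head = total − piezometric = 22.715 − 22.41 = 0.305 m.
v = √(2g·h_v) = √(2 × 9.81 × 0.305) = 2.45 m/s.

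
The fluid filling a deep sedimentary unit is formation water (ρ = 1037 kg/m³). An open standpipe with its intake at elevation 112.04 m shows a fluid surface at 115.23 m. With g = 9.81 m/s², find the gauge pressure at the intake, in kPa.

Pressure head ψ = h − z = 115.23 − 112.04 = 3.19 m.
P = ρgψ = 1037 × 9.81 × 3.19 = 32452 Pa ≈ 32.5 kPa.

P ≈ 32.5 kPa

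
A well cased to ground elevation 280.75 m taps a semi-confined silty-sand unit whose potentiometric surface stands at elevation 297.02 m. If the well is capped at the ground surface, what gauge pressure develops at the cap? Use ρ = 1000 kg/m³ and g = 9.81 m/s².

P ≈ 160 kPa

Head above the cap: Δh = 297.02 − 280.75 = 16.27 m.
P = ρgΔh = 1000 × 9.81 × 16.27 = 159609 Pa ≈ 160 kPa.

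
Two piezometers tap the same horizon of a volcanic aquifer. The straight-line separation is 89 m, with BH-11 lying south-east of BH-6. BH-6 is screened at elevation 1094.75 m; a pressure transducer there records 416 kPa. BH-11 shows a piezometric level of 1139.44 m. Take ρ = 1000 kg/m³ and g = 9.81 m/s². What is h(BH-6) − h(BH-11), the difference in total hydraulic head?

Pressure head at BH-6: ψ = P/(ρg) = 416×1000 / (1000 × 9.81) = 42.41 m.
Total head at BH-6: h = z + ψ = 1094.75 + 42.41 = 1137.16 m.
Total head at BH-11: h = 1139.44 m (water level in the piezometer is the total head).
Head difference: h(BH-6) − h(BH-11) = 1137.16 − 1139.44 = -2.28 m.

Δh ≈ -2.28 m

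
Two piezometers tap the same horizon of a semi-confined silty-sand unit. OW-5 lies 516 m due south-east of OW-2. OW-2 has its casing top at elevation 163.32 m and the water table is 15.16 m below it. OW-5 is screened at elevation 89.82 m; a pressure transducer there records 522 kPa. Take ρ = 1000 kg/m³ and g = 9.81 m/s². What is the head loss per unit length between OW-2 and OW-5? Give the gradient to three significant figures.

Total head at OW-2: h = 163.32 − 15.16 = 148.16 m.
Pressure head at OW-5: ψ = P/(ρg) = 522×1000 / (1000 × 9.81) = 53.21 m.
Total head at OW-5: h = z + ψ = 89.82 + 53.21 = 143.03 m.
Head difference: h(OW-2) − h(OW-5) = 148.16 − 143.03 = 5.13 m.
Hydraulic gradient: i = |Δh| / L = 5.13 / 516 = 0.00994.

i ≈ 0.00994 m/m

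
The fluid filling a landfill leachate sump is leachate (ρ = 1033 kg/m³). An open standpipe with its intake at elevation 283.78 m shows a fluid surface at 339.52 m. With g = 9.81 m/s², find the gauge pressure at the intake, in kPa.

Pressure head ψ = h − z = 339.52 − 283.78 = 55.74 m.
P = ρgψ = 1033 × 9.81 × 55.74 = 564854 Pa ≈ 565 kPa.

P ≈ 565 kPa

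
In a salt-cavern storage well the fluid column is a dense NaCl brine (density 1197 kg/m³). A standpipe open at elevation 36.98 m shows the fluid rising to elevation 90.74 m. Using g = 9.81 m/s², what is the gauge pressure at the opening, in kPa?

P ≈ 631 kPa

Pressure head ψ = h − z = 90.74 − 36.98 = 53.76 m.
P = ρgψ = 1197 × 9.81 × 53.76 = 631281 Pa ≈ 631 kPa.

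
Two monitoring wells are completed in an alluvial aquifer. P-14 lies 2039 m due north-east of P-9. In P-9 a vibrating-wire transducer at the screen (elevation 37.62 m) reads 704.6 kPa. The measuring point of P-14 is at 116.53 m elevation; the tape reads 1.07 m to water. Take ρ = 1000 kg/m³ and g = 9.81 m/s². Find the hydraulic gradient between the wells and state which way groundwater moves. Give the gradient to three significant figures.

i ≈ 0.00295; groundwater flows toward the south-west

Pressure head at P-9: ψ = P/(ρg) = 704.6×1000 / (1000 × 9.81) = 71.82 m.
Total head at P-9: h = z + ψ = 37.62 + 71.82 = 109.44 m.
Total head at P-14: h = 116.53 − 1.07 = 115.46 m.
Head difference: h(P-9) − h(P-14) = 109.44 − 115.46 = -6.02 m.
Hydraulic gradient: i = |Δh| / L = 6.02 / 2039 = 0.00295.
Flow is from higher to lower head: from P-14 toward P-9, i.e. toward the south-west.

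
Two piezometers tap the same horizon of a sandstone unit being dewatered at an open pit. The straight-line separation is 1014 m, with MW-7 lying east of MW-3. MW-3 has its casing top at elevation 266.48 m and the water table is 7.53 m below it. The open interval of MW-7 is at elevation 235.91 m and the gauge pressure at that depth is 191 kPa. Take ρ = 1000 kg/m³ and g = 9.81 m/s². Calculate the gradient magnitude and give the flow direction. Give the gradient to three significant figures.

i ≈ 0.00352; groundwater flows toward the east

Total head at MW-3: h = 266.48 − 7.53 = 258.95 m.
Pressure head at MW-7: ψ = P/(ρg) = 191×1000 / (1000 × 9.81) = 19.47 m.
Total head at MW-7: h = z + ψ = 235.91 + 19.47 = 255.38 m.
Head difference: h(MW-3) − h(MW-7) = 258.95 − 255.38 = 3.57 m.
Hydraulic gradient: i = |Δh| / L = 3.57 / 1014 = 0.00352.
Flow is from higher to lower head: from MW-3 toward MW-7, i.e. toward the east.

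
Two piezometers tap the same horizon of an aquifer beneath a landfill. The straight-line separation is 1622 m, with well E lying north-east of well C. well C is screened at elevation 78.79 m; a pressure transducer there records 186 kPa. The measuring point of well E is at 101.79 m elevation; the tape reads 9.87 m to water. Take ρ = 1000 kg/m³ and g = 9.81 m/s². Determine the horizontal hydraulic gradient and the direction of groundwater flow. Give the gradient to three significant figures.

Pressure head at well C: ψ = P/(ρg) = 186×1000 / (1000 × 9.81) = 18.96 m.
Total head at well C: h = z + ψ = 78.79 + 18.96 = 97.75 m.
Total head at well E: h = 101.79 − 9.87 = 91.92 m.
Head difference: h(well C) − h(well E) = 97.75 − 91.92 = 5.83 m.
Hydraulic gradient: i = |Δh| / L = 5.83 / 1622 = 0.00359.
Flow is from higher to lower head: from well C toward well E, i.e. toward the north-east.

i ≈ 0.00359; groundwater flows toward the north-east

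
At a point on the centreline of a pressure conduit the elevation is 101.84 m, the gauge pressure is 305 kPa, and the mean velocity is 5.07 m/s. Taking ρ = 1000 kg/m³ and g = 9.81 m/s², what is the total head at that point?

h ≈ 134.24 m

Pressure head ψ = P/(ρg) = 305×1000 / (1000 × 9.81) = 31.09 m.
Velocity head = v²/(2g) = 5.07² / (2 × 9.81) = 1.310 m.
h = z + ψ + v²/(2g) = 101.84 + 31.09 + 1.310 = 134.24 m.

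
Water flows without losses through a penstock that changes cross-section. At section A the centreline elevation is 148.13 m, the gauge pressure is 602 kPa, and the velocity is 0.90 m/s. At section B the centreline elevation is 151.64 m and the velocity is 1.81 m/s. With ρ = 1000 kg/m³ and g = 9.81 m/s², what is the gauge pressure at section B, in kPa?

Pressure head at A: ψ₁ = P₁/(ρg) = 602×1000 / (1000 × 9.81) = 61.37 m.
Velocity heads: v₁²/2g = 0.90²/19.62 = 0.041 m; v₂²/2g = 1.81²/19.62 = 0.167 m.
Total head H = z₁ + ψ₁ + v₁²/2g = 148.13 + 61.37 + 0.041 = 209.54 m.
ψ₂ = H − z₂ − v₂²/2g = 209.54 − 151.64 − 0.167 = 57.73 m.
P₂ = ρgψ₂ = 1000 × 9.81 × 57.73 ≈ 566 kPa.

P₂ ≈ 566 kPa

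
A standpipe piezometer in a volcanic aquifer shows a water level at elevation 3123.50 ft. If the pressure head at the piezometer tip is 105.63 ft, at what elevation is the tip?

z ≈ 3017.87 ft

z = h − ψ = 3123.50 − 105.63 = 3017.87 ft.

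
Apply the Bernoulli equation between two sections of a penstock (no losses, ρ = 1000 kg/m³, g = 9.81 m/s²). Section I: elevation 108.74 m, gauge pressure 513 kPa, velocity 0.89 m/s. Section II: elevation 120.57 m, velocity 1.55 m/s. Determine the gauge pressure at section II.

P₂ ≈ 396 kPa

Pressure head at I: ψ₁ = P₁/(ρg) = 513×1000 / (1000 × 9.81) = 52.29 m.
Velocity heads: v₁²/2g = 0.89²/19.62 = 0.040 m; v₂²/2g = 1.55²/19.62 = 0.122 m.
Total head H = z₁ + ψ₁ + v₁²/2g = 108.74 + 52.29 + 0.040 = 161.07 m.
ψ₂ = H − z₂ − v₂²/2g = 161.07 − 120.57 − 0.122 = 40.38 m.
P₂ = ρgψ₂ = 1000 × 9.81 × 40.38 ≈ 396 kPa.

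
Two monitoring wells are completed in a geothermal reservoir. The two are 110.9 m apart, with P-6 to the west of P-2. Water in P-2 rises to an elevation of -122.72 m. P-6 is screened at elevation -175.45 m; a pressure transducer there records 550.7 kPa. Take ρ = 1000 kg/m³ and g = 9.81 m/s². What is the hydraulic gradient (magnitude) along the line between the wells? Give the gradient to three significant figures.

Total head at P-2: h = -122.72 m (water level in the piezometer is the total head).
Pressure head at P-6: ψ = P/(ρg) = 550.7×1000 / (1000 × 9.81) = 56.14 m.
Total head at P-6: h = z + ψ = -175.45 + 56.14 = -119.31 m.
Head difference: h(P-2) − h(P-6) = -122.72 − (-119.31) = -3.41 m.
Hydraulic gradient: i = |Δh| / L = 3.41 / 110.9 = 0.0307.

i ≈ 0.0307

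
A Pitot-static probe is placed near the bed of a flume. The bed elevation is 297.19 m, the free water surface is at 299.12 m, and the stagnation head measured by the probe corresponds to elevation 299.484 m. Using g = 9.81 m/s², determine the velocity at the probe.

Near the bed, under hydrostatic conditions, the piezometric head (z + ψ) equals the free-surface elevation, 299.12 m.
Velocity head = total − piezometric = 299.484 − 299.12 = 0.364 m.
v = √(2g·h_v) = √(2 × 9.81 × 0.364) = 2.67 m/s.

v ≈ 2.67 m/s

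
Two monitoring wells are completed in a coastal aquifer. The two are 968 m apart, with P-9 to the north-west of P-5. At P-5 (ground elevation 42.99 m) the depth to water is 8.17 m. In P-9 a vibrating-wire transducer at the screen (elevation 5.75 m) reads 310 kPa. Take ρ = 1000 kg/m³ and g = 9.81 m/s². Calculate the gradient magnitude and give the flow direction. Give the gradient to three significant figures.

Total head at P-5: h = 42.99 − 8.17 = 34.82 m.
Pressure head at P-9: ψ = P/(ρg) = 310×1000 / (1000 × 9.81) = 31.60 m.
Total head at P-9: h = z + ψ = 5.75 + 31.60 = 37.35 m.
Head difference: h(P-5) − h(P-9) = 34.82 − 37.35 = -2.53 m.
Hydraulic gradient: i = |Δh| / L = 2.53 / 968 = 0.00261.
Flow is from higher to lower head: from P-9 toward P-5, i.e. toward the south-east.

i ≈ 0.00261; groundwater flows toward the south-east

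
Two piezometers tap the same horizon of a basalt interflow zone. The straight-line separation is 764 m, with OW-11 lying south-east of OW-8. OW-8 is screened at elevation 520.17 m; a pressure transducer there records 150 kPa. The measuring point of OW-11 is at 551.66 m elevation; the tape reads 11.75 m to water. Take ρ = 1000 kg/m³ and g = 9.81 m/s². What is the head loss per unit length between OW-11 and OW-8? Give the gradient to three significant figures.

Pressure head at OW-8: ψ = P/(ρg) = 150×1000 / (1000 × 9.81) = 15.29 m.
Total head at OW-8: h = z + ψ = 520.17 + 15.29 = 535.46 m.
Total head at OW-11: h = 551.66 − 11.75 = 539.91 m.
Head difference: h(OW-8) − h(OW-11) = 535.46 − 539.91 = -4.45 m.
Hydraulic gradient: i = |Δh| / L = 4.45 / 764 = 0.00582.

i ≈ 0.00582 m/m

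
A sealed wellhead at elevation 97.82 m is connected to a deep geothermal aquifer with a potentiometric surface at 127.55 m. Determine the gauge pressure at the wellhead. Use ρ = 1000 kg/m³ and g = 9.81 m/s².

P ≈ 292 kPa

Head above the cap: Δh = 127.55 − 97.82 = 29.73 m.
P = ρgΔh = 1000 × 9.81 × 29.73 = 291651 Pa ≈ 292 kPa.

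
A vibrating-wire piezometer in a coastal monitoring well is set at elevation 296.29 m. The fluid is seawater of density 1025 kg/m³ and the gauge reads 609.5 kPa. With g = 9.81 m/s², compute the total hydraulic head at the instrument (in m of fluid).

h ≈ 356.91 m

ψ = P/(ρg) = 609.5×1000 / (1025 × 9.81) = 60.62 m.
h = z + ψ = 296.29 + 60.62 = 356.91 m.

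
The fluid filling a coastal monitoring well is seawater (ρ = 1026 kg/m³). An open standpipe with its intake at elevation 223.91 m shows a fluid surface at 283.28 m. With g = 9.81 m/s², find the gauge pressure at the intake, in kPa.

Pressure head ψ = h − z = 283.28 − 223.91 = 59.37 m.
P = ρgψ = 1026 × 9.81 × 59.37 = 597563 Pa ≈ 598 kPa.

P ≈ 598 kPa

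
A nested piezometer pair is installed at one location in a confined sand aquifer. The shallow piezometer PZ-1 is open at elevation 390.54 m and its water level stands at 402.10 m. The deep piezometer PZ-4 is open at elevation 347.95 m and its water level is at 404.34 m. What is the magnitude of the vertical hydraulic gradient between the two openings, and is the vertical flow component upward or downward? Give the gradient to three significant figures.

Total head at PZ-1: h = 402.10 m (water level in the standpipe).
Total head at PZ-4: h = 404.34 m.
Δh = h(PZ-1) − h(PZ-4) = 402.10 − 404.34 = -2.24 m.
Vertical separation Δz = 390.54 − 347.95 = 42.59 m.
|i_v| = |Δh| / Δz = 2.24 / 42.59 = 0.0526.
Head is higher in the deep piezometer, so vertical flow is upward (discharge condition).

|i_v| ≈ 0.0526; vertical flow is upward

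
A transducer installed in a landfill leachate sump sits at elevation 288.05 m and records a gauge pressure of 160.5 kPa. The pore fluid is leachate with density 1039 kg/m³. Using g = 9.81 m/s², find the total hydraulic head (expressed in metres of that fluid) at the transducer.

h ≈ 303.80 m

ψ = P/(ρg) = 160.5×1000 / (1039 × 9.81) = 15.75 m.
h = z + ψ = 288.05 + 15.75 = 303.80 m.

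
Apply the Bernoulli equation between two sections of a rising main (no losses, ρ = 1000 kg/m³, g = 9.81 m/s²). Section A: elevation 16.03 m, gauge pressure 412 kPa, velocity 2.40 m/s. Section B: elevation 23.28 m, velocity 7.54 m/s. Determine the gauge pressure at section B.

P₂ ≈ 315 kPa

Pressure head at A: ψ₁ = P₁/(ρg) = 412×1000 / (1000 × 9.81) = 42.00 m.
Velocity heads: v₁²/2g = 2.40²/19.62 = 0.294 m; v₂²/2g = 7.54²/19.62 = 2.898 m.
Total head H = z₁ + ψ₁ + v₁²/2g = 16.03 + 42.00 + 0.294 = 58.32 m.
ψ₂ = H − z₂ − v₂²/2g = 58.32 − 23.28 − 2.898 = 32.14 m.
P₂ = ρgψ₂ = 1000 × 9.81 × 32.14 ≈ 315 kPa.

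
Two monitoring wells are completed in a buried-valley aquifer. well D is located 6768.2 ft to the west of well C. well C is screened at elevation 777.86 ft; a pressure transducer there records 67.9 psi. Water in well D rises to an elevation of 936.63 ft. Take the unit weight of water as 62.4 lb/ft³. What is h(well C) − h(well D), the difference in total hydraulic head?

Pressure head at well C: ψ = 144·P/γ = 144 × 67.9 / 62.4 = 156.69 ft.
Total head at well C: h = z + ψ = 777.86 + 156.69 = 934.55 ft.
Total head at well D: h = 936.63 ft (water level in the piezometer is the total head).
Head difference: h(well C) − h(well D) = 934.55 − 936.63 = -2.08 ft.

Δh ≈ -2.08 ft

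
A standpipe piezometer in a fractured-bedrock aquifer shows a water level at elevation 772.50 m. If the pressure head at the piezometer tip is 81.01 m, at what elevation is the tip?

z = h − ψ = 772.50 − 81.01 = 691.49 m.

z ≈ 691.49 m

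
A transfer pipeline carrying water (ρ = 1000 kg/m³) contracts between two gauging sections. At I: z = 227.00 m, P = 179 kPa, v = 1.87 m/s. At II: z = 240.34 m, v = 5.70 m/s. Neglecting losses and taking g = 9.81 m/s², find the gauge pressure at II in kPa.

Pressure head at I: ψ₁ = P₁/(ρg) = 179×1000 / (1000 × 9.81) = 18.25 m.
Velocity heads: v₁²/2g = 1.87²/19.62 = 0.178 m; v₂²/2g = 5.70²/19.62 = 1.656 m.
Total head H = z₁ + ψ₁ + v₁²/2g = 227.00 + 18.25 + 0.178 = 245.43 m.
ψ₂ = H − z₂ − v₂²/2g = 245.43 − 240.34 − 1.656 = 3.43 m.
P₂ = ρgψ₂ = 1000 × 9.81 × 3.43 ≈ 33.6 kPa.

P₂ ≈ 33.6 kPa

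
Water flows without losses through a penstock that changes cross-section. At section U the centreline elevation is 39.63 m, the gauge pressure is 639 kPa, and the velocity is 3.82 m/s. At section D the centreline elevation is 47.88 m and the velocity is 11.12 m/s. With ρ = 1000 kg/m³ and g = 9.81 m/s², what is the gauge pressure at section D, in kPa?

P₂ ≈ 504 kPa

Pressure head at U: ψ₁ = P₁/(ρg) = 639×1000 / (1000 × 9.81) = 65.14 m.
Velocity heads: v₁²/2g = 3.82²/19.62 = 0.744 m; v₂²/2g = 11.12²/19.62 = 6.302 m.
Total head H = z₁ + ψ₁ + v₁²/2g = 39.63 + 65.14 + 0.744 = 105.51 m.
ψ₂ = H − z₂ − v₂²/2g = 105.51 − 47.88 − 6.302 = 51.33 m.
P₂ = ρgψ₂ = 1000 × 9.81 × 51.33 ≈ 504 kPa.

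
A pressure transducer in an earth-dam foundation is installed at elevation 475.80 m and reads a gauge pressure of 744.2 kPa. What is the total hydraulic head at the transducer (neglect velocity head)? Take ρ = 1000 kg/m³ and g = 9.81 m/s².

h ≈ 551.66 m

ψ = P/(ρg) = 744.2×1000 / (1000 × 9.81) = 75.86 m.
h = z + ψ = 475.80 + 75.86 = 551.66 m.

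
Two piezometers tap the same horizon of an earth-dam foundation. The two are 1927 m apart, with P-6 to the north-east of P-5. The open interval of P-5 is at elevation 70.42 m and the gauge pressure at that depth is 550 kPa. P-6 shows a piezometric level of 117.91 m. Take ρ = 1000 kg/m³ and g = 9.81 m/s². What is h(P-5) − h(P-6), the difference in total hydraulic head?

Pressure head at P-5: ψ = P/(ρg) = 550×1000 / (1000 × 9.81) = 56.07 m.
Total head at P-5: h = z + ψ = 70.42 + 56.07 = 126.49 m.
Total head at P-6: h = 117.91 m (water level in the piezometer is the total head).
Head difference: h(P-5) − h(P-6) = 126.49 − 117.91 = 8.58 m.

Δh ≈ 8.58 m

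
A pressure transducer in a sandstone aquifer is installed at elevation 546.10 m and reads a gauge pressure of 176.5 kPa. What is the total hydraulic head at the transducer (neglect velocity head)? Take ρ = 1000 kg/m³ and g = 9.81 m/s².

h ≈ 564.09 m

ψ = P/(ρg) = 176.5×1000 / (1000 × 9.81) = 17.99 m.
h = z + ψ = 546.10 + 17.99 = 564.09 m.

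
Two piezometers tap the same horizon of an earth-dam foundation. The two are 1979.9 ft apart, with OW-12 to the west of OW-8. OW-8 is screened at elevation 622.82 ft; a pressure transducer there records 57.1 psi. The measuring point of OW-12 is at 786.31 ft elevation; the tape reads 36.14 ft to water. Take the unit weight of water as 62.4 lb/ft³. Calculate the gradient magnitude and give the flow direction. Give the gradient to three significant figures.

i ≈ 0.00223; groundwater flows toward the west

Pressure head at OW-8: ψ = 144·P/γ = 144 × 57.1 / 62.4 = 131.77 ft.
Total head at OW-8: h = z + ψ = 622.82 + 131.77 = 754.59 ft.
Total head at OW-12: h = 786.31 − 36.14 = 750.17 ft.
Head difference: h(OW-8) − h(OW-12) = 754.59 − 750.17 = 4.42 ft.
Hydraulic gradient: i = |Δh| / L = 4.42 / 1979.9 = 0.00223.
Flow is from higher to lower head: from OW-8 toward OW-12, i.e. toward the west.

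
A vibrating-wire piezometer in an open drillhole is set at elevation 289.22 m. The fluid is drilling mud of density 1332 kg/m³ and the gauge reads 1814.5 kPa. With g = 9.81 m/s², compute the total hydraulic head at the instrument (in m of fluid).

ψ = P/(ρg) = 1814.5×1000 / (1332 × 9.81) = 138.86 m.
h = z + ψ = 289.22 + 138.86 = 428.08 m.

h ≈ 428.08 m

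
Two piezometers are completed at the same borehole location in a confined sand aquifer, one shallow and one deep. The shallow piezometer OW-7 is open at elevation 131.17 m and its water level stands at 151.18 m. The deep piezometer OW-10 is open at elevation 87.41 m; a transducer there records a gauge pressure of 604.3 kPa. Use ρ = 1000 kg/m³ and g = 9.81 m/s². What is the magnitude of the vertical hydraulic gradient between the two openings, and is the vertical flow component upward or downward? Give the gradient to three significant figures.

Total head at OW-7: h = 151.18 m (water level in the standpipe).
Pressure head at OW-10: ψ = P/(ρg) = 604.3×1000 / (1000 × 9.81) = 61.60 m.
Total head at OW-10: h = z + ψ = 87.41 + 61.60 = 149.01 m.
Δh = h(OW-7) − h(OW-10) = 151.18 − 149.01 = 2.17 m.
Vertical separation Δz = 131.17 − 87.41 = 43.76 m.
|i_v| = |Δh| / Δz = 2.17 / 43.76 = 0.0496.
Head is higher in the shallow piezometer, so vertical flow is downward (recharge condition).

|i_v| ≈ 0.0496; vertical flow is downward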